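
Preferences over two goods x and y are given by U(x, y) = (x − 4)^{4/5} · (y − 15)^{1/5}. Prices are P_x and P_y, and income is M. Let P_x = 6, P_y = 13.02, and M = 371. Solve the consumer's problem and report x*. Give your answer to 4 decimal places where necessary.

MRS = 4·(y−15)/(x−4). Tangency with P_x/P_y gives y−15 = (1/4)·(P_x/P_y)·(x−4).
Substituting into the budget: x* = 4 + 0.8·(M − 4·P_x − 15·P_y)/P_x, and y* = 15 + 0.2·(…)/P_y.
Discretionary income = 371 − 4·6 − 15·13.02 = 151.7; x* = 4 + 0.8·151.7/6 = 24.2267.

x* = 24.2267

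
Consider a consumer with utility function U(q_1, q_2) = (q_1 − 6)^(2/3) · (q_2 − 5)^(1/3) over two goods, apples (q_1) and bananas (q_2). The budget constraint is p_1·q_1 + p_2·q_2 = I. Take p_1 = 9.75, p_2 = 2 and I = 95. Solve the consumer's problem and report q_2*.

MRS = 2·(q_2−5)/(q_1−6). Tangency with p_1/p_2 gives q_2−5 = (1/2)·(p_1/p_2)·(q_1−6).
Substituting into the budget: q_1* = 6 + 2/3·(I − 6·p_1 − 5·p_2)/p_1, and q_2* = 5 + 1/3·(…)/p_2.
Discretionary income = 95 − 6·9.75 − 5·2 = 26.5; q_2* = 5 + 1/3·26.5/2 = 9.4167.

q_2* = 9.4167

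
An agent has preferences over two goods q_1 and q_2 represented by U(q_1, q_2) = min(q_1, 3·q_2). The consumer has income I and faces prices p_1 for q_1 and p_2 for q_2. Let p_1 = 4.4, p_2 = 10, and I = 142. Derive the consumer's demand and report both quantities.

q_1* = 18.3621, q_2* = 6.1207

With perfect complements, no substitution: consume in ratio q_1:q_2 = 3:1.
Budget: p_1·q_1 + p_2·(1/3)·q_1 = I, so (3·p_1 + p_2)·q_1 = 3·I.
Demand: q_1*(p_1,p_2,I) = 3·I/(3·p_1 + p_2), q_2* = I/(3·p_1 + p_2).
Here 3·4.4 + 10 = 23.2, giving q_1* = 18.3621 and q_2* = 6.1207.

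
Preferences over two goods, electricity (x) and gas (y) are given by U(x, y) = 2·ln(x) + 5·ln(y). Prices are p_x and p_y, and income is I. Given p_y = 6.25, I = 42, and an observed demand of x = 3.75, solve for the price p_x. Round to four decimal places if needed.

p_x = 3.2

MU_x/MU_y = (2·y)/(5·x); tangency sets this equal to p_x/p_y.
So 2·p_y·y = 5·p_x·x; combined with the budget, a share 2/7 of income goes to x.
Demand: x*(p_x,p_y,I) = 2/7·I/p_x and y* = 5/7·I/p_y.
Set x* = 3.75 in the demand function and solve for p_x: p_x = 3.2.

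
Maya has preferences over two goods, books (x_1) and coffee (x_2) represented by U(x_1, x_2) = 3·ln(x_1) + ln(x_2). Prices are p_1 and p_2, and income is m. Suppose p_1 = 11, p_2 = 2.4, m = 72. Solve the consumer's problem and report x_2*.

x_2* = 7.5

MU_x_1/MU_x_2 = (3·x_2)/(x_1); tangency sets this equal to p_1/p_2.
Rearranging, p_2·x_2 = (1/3)·p_1·x_1. Substituting into the budget gives p_1·x_1·(1 + (1/3)) = m.
Demand: x_1*(p_1,p_2,m) = 0.75·m/p_1 and x_2* = 0.25·m/p_2.
At p_1=11, p_2=2.4, m=72: x_2* = 0.25·72/2.4 = 7.5.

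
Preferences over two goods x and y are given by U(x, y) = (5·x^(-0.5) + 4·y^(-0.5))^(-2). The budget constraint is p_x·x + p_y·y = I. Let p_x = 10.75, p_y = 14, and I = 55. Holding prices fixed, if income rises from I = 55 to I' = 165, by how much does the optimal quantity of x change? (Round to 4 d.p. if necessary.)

Substitute y = (y/x)·x into the budget: x* = I/(p_x + p_y·(y/x)).
Numerically y/x = 0.722626, so x* = 55/(10.75 + 14·0.722626) = 2.6358.
At I' = 165: x* = 7.9073. Change: 7.9073 − 2.6358 = 5.2715.

Δx* = 5.2715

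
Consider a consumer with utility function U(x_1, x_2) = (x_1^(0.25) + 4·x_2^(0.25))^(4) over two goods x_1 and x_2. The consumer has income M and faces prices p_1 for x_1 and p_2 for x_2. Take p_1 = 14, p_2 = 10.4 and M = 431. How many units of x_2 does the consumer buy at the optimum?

x_2* = 36.2691

From the CES first-order condition, (1/4)·(x_2/x_1)^(0.75) = p_1/p_2.
Solve for the ratio: x_2/x_1 = [4·p_1/p_2]^(4/3).
With the ratio pinned down, the budget gives x_1* = M/(p_1 + p_2·(x_2/x_1)) and x_2* = (x_2/x_1)·x_1*.
Numerically x_2/x_1 = 9.437847, so x_1* = 431/(14 + 10.4·9.437847) = 3.8429 and x_2* = 9.437847·3.8429 = 36.2691.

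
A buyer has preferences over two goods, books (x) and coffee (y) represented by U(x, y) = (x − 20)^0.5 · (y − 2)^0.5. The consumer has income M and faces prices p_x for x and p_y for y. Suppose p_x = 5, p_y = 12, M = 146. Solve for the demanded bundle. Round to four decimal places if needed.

After buying the subsistence bundle (20, 2), a share 0.5 of the remaining income goes to x: x* = 20 + 0.5·(M − 20p_x − 2p_y)/p_x.
Discretionary income = 146 − 20·5 − 2·12 = 22; x* = 20 + 0.5·22/5 = 22.2; y* = 2 + 0.5·22/12 = 2.9167.

x* = 22.2, y* = 2.9167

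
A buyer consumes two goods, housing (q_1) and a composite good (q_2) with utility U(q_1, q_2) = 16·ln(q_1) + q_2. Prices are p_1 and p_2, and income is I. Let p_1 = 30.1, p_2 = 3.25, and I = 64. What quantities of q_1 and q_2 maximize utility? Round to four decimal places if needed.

q_1* = 1.7276, q_2* = 3.6923

MU_q_1 = 16/q_1, MU_q_2 = 1. Tangency: 16/q_1 = p_1/p_2.
So q_1*(p_1,p_2) = 16·p_2/p_1, independent of income; and q_2* = (I − 16·p_2)/p_2.
At the given prices: q_1* = 16·3.25/30.1 = 1.7276, and q_2* = 3.6923.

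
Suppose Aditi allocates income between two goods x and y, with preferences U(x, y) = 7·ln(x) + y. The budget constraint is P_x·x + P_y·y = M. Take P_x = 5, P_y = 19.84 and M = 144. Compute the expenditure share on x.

share on x = 0.9644

Set MRS = P_x/P_y: (7/x)/1 = P_x/P_y.
So x*(P_x,P_y) = 7·P_y/P_x, independent of income; and y* = (M − 7·P_y)/P_y.
At the given prices: x* = 7·19.84/5 = 27.776, and y* = 0.2581.
Expenditure on x: 5·27.776 = 138.88; share = 0.9644.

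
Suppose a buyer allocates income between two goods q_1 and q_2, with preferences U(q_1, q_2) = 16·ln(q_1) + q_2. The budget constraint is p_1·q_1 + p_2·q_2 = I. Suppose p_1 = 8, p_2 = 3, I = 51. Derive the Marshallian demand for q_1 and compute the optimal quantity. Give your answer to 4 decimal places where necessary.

Set MRS = p_1/p_2: (16/q_1)/1 = p_1/p_2.
So q_1*(p_1,p_2) = 16·p_2/p_1, independent of income; and q_2* = (I − 16·p_2)/p_2.
At the given prices: q_1* = 16·3/8 = 6.

q_1* = 6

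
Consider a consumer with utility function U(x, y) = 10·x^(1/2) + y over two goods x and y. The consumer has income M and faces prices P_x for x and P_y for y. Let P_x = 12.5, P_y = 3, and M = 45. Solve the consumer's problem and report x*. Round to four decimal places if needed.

x* = 1.44

Utility is quasi-linear in y; the FOC for x is 5/√x = P_x/P_y.
Solve: √x = 5·P_y/P_x, so x*(P_x,P_y) = (5·P_y/P_x)², and y* = (M − P_x·x*)/P_y.
Plugging in: x* = (5·3/12.5)² = 1.44.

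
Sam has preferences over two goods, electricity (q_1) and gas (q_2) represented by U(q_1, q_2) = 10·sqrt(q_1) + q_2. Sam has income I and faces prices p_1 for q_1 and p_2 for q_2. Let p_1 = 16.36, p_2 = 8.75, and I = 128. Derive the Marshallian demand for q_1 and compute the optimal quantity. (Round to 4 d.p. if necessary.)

q_1* = 7.1514

Set MRS = p_1/p_2: 5·q_1^(−1/2) = p_1/p_2.
Thus q_1* = (5·p_2/p_1)² — independent of I — with the rest of income spent on q_2.
Plugging in: q_1* = (5·8.75/16.36)² = 7.1514.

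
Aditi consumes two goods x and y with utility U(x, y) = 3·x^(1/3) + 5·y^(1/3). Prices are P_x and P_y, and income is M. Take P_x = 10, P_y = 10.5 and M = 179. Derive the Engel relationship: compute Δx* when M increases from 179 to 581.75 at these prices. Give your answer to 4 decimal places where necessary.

MRS = MU_x/MU_y = (3/5)·(y/x)^(2/3). Set equal to P_x/P_y.
Hence y/x = ((5/3)·P_x/P_y)^(1/(2/3)), i.e. raised to the 1.5 power.
Substitute y = (y/x)·x into the budget: x* = M/(P_x + P_y·(y/x)).
Numerically y/x = 1.999812, so x* = 179/(10 + 10.5·1.999812) = 5.7746.
At M' = 581.75: x* = 18.7673. Change: 18.7673 − 5.7746 = 12.9928.

Δx* = 12.9928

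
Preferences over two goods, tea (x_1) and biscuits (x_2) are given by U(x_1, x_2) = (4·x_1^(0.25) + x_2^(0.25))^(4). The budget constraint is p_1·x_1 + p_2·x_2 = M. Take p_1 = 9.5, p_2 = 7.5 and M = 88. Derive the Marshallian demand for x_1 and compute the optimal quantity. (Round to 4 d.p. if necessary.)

x_1* = 7.9145

From the CES first-order condition, 4·(x_2/x_1)^(0.75) = p_1/p_2.
Solve for the ratio: x_2/x_1 = [(1/4)·p_1/p_2]^(4/3).
Substitute x_2 = (x_2/x_1)·x_1 into the budget: x_1* = M/(p_1 + p_2·(x_2/x_1)).
Numerically x_2/x_1 = 0.215842, so x_1* = 88/(9.5 + 7.5·0.215842) = 7.9145.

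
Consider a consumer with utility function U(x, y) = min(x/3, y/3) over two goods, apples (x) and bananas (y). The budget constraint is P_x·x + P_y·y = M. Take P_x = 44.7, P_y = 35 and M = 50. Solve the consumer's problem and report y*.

Leontief preferences: the optimum is at the kink where x/3 = y/3, i.e. y = x.
Budget: P_x·x + P_y·x = M, so (3·P_x + 3·P_y)·x = 3·M.
Demand: x*(P_x,P_y,M) = 3·M/(3·P_x + 3·P_y), y* = 3·M/(3·P_x + 3·P_y).
Here 3·44.7 + 3·35 = 239.1, giving y* = 0.6274.

y* = 0.6274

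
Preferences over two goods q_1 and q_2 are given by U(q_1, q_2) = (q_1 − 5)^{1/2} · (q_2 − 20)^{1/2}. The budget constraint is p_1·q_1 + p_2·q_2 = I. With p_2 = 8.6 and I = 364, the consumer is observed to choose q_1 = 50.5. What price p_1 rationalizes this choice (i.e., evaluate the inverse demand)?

p_1 = 2

Let q_1' = q_1−5, q_2' = q_2−20. MRS = q_2'/q_1' = p_1/p_2.
Substituting into the budget: q_1* = 5 + 0.5·(I − 5·p_1 − 20·p_2)/p_1, and q_2* = 20 + 0.5·(…)/p_2.
Set q_1* = 50.5 in the demand function and solve for p_1: p_1 = 2.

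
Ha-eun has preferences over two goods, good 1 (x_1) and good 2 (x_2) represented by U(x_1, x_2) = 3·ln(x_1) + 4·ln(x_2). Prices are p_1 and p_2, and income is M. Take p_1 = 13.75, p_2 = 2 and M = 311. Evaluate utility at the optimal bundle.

Demand: x_1*(p_1,p_2,M) = 3/7·M/p_1 and x_2* = 4/7·M/p_2.
At p_1=13.75, p_2=2, M=311: x_1* = 3/7·311/13.75 = 9.6935, x_2* = 88.8571.
Utility at the optimum: U(9.6935, 88.8571) = 24.7625.

V = 24.7625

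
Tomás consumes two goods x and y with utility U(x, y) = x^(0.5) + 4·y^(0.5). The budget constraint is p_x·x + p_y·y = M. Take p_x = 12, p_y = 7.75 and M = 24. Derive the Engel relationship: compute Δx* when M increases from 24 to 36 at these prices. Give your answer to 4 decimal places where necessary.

Numerically y/x = 38.360042, so x* = 24/(12 + 7.75·38.360042) = 0.0776.
At M' = 36: x* = 0.1164. Change: 0.1164 − 0.0776 = 0.0388.

Δx* = 0.0388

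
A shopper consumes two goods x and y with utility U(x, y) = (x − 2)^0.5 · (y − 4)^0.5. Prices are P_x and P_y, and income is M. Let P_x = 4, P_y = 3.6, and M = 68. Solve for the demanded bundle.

After buying the subsistence bundle (2, 4), a share 0.5 of the remaining income goes to x: x* = 2 + 0.5·(M − 2P_x − 4P_y)/P_x.
Discretionary income = 68 − 2·4 − 4·3.6 = 45.6; x* = 2 + 0.5·45.6/4 = 7.7; y* = 4 + 0.5·45.6/3.6 = 10.3333.

x* = 7.7, y* = 10.3333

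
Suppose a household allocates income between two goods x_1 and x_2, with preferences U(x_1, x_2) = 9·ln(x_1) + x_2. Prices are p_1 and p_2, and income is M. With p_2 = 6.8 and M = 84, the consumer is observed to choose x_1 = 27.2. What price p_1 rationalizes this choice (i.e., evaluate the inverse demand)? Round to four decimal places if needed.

p_1 = 2.25

Set MRS = p_1/p_2: (9/x_1)/1 = p_1/p_2.
So x_1*(p_1,p_2) = 9·p_2/p_1, independent of income; and x_2* = (M − 9·p_2)/p_2.
Set x_1* = 27.2 in the demand function and solve for p_1: p_1 = 2.25.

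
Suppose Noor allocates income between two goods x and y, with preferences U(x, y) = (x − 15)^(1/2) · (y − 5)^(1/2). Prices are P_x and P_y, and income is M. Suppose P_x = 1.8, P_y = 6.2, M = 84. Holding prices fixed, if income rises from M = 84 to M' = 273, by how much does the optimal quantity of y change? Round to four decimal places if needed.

This is Cobb-Douglas in (x−15, y−5): tangency gives 0.5·P_y·(y−5) = 0.5·P_x·(x−15).
Substituting into the budget: x* = 15 + 0.5·(M − 15·P_x − 5·P_y)/P_x, and y* = 5 + 0.5·(…)/P_y.
Discretionary income = 84 − 15·1.8 − 5·6.2 = 26; y* = 5 + 0.5·26/6.2 = 7.0968.
At M' = 273: y* = 22.3387. Change: 22.3387 − 7.0968 = 15.2419.

Δy* = 15.2419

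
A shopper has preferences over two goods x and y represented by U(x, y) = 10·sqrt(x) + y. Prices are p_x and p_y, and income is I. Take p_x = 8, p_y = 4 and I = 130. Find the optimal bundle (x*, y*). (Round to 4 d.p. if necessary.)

x* = 6.25, y* = 20

Plugging in: x* = (5·4/8)² = 6.25, y* = 20.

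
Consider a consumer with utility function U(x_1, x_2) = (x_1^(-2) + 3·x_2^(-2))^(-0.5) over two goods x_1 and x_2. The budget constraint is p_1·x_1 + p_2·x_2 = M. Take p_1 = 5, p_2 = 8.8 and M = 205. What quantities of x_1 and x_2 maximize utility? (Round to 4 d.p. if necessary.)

x_1* = 13.2156, x_2* = 15.7866

From the CES first-order condition, (1/3)·(x_2/x_1)^(3) = p_1/p_2.
Hence x_2/x_1 = (3·p_1/p_2)^(1/(3)), i.e. raised to the 1/3 power.
Substitute x_2 = (x_2/x_1)·x_1 into the budget: x_1* = M/(p_1 + p_2·(x_2/x_1)).
Numerically x_2/x_1 = 1.194546, so x_1* = 205/(5 + 8.8·1.194546) = 13.2156 and x_2* = 1.194546·13.2156 = 15.7866.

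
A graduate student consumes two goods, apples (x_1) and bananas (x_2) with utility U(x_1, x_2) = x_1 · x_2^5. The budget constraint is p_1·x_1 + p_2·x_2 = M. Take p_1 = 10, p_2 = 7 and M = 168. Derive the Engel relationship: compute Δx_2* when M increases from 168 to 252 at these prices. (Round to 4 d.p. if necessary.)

Δx_2* = 10

At p_1=10, p_2=7, M=168: x_2* = 5/6·168/7 = 20.
At M' = 252: x_2* = 30. Change: 30 − 20 = 10.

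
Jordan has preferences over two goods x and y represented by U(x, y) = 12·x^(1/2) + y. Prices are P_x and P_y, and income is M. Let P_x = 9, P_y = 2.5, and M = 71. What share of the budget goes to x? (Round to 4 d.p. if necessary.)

Set MRS = P_x/P_y: 6·x^(−1/2) = P_x/P_y.
Thus x* = (6·P_y/P_x)² — independent of M — with the rest of income spent on y.
Plugging in: x* = (6·2.5/9)² = 2.7778, y* = 18.4.
Expenditure on x: 9·2.7778 = 25; share = 0.3521.

share on x = 0.3521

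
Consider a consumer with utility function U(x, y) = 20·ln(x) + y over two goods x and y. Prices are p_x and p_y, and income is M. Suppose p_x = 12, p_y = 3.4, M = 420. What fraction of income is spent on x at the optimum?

share on x = 0.1619

So x*(p_x,p_y) = 20·p_y/p_x, independent of income; and y* = (M − 20·p_y)/p_y.
At the given prices: x* = 20·3.4/12 = 5.6667, and y* = 103.5294.
Expenditure on x: 12·5.6667 = 68; share = 0.1619.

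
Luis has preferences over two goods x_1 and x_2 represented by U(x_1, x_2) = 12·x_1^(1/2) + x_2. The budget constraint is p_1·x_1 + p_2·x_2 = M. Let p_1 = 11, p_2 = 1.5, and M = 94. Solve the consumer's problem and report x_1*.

x_1* = 0.6694

MU_x_1 = 6/√x_1, MU_x_2 = 1. Tangency: 6/√x_1 = p_1/p_2.
Thus x_1* = (6·p_2/p_1)² — independent of M — with the rest of income spent on x_2.
Plugging in: x_1* = (6·1.5/11)² = 0.6694.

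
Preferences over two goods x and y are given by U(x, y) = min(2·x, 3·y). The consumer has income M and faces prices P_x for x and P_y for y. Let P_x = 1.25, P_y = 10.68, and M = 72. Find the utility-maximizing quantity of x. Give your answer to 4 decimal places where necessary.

x* = 8.6022

Leontief preferences: the optimum is at the kink where x/3 = y/2, i.e. y = (2/3)·x.
Budget: P_x·x + P_y·(2/3)·x = M, so (3·P_x + 2·P_y)·x = 3·M.
Demand: x*(P_x,P_y,M) = 3·M/(3·P_x + 2·P_y), y* = 2·M/(3·P_x + 2·P_y).
Here 3·1.25 + 2·10.68 = 25.11, giving x* = 8.6022.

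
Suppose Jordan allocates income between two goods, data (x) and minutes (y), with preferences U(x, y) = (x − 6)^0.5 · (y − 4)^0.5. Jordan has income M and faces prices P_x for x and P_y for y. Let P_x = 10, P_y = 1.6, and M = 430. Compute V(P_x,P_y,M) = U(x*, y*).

This is Cobb-Douglas in (x−6, y−4): tangency gives 0.5·P_y·(y−4) = 0.5·P_x·(x−6).
After buying the subsistence bundle (6, 4), a share 0.5 of the remaining income goes to x: x* = 6 + 0.5·(M − 6P_x − 4P_y)/P_x.
Discretionary income = 430 − 6·10 − 4·1.6 = 363.6; x* = 6 + 0.5·363.6/10 = 24.18; y* = 4 + 0.5·363.6/1.6 = 117.625.
Utility at the optimum: U(24.18, 117.625) = 45.45.

V = 45.45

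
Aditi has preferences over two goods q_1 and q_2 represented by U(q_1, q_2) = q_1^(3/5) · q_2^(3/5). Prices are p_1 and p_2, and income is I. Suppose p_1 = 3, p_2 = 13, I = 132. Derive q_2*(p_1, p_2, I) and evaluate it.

q_2* = 5.0769

The MRS is q_2/q_1. Set MRS = p_1/p_2.
So 0.6·p_2·q_2 = 0.6·p_1·q_1; combined with the budget, a share 0.5 of income goes to q_1.
Demand: q_1*(p_1,p_2,I) = 0.5·I/p_1 and q_2* = 0.5·I/p_2.
At p_1=3, p_2=13, I=132: q_2* = 0.5·132/13 = 5.0769.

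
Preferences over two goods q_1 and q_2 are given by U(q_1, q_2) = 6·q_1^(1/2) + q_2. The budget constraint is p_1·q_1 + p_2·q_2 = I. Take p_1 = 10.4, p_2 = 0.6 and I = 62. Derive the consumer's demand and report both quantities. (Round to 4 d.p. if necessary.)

q_1* = 0.03, q_2* = 102.8141

Solve: √q_1 = 3·p_2/p_1, so q_1*(p_1,p_2) = (3·p_2/p_1)², and q_2* = (I − p_1·q_1*)/p_2.
Plugging in: q_1* = (3·0.6/10.4)² = 0.03, q_2* = 102.8141.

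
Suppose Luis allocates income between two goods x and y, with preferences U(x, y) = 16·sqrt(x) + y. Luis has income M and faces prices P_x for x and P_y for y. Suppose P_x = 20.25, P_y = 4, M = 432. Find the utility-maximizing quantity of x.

x* = 2.4972

MU_x = 8/√x, MU_y = 1. Tangency: 8/√x = P_x/P_y.
Thus x* = (8·P_y/P_x)² — independent of M — with the rest of income spent on y.
Plugging in: x* = (8·4/20.25)² = 2.4972.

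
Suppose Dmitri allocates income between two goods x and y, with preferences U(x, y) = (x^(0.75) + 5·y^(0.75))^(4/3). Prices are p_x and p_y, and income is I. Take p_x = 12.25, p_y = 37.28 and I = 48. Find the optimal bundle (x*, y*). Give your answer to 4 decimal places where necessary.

x* = 0.1691, y* = 1.232

MRS = MU_x/MU_y = (1/5)·(y/x)^(0.25). Set equal to p_x/p_y.
Solve for the ratio: y/x = [5·p_x/p_y]^(4).
Substitute y = (y/x)·x into the budget: x* = I/(p_x + p_y·(y/x)).
Numerically y/x = 7.28653, so x* = 48/(12.25 + 37.28·7.28653) = 0.1691 and y* = 7.28653·0.1691 = 1.232.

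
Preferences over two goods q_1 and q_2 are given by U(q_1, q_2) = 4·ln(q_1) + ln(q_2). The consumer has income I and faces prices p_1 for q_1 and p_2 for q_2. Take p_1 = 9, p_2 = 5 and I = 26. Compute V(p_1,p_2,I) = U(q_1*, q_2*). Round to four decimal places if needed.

The MRS is 4·q_2/q_1. Set MRS = p_1/p_2.
Rearranging, p_2·q_2 = (1/4)·p_1·q_1. Substituting into the budget gives p_1·q_1·(1 + (1/4)) = I.
Demand: q_1*(p_1,p_2,I) = 0.8·I/p_1 and q_2* = 0.2·I/p_2.
At p_1=9, p_2=5, I=26: q_1* = 0.8·26/9 = 2.3111, q_2* = 1.04.
Utility at the optimum: U(2.3111, 1.04) = 3.3901.

V = 3.3901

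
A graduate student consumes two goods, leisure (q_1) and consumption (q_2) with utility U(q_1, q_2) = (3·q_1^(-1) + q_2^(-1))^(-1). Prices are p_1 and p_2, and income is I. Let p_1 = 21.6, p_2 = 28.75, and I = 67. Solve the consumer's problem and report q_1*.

Numerically q_2/q_1 = 0.500435, so q_1* = 67/(21.6 + 28.75·0.500435) = 1.8618.

q_1* = 1.8618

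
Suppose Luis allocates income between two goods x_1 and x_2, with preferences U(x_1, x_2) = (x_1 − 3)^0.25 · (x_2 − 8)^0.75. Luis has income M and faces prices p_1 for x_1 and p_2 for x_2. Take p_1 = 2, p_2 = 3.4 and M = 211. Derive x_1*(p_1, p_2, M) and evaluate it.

x_1* = 25.225

Discretionary income = 211 − 3·2 − 8·3.4 = 177.8; x_1* = 3 + 0.25·177.8/2 = 25.225.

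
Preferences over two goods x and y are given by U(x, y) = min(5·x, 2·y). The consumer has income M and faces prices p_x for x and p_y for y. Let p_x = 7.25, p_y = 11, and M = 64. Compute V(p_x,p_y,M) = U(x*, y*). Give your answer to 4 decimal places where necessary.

Demand: x*(p_x,p_y,M) = 2·M/(2·p_x + 5·p_y), y* = 5·M/(2·p_x + 5·p_y).
Here 2·7.25 + 5·11 = 69.5, giving x* = 1.8417 and y* = 4.6043.
Utility at the optimum: U(1.8417, 4.6043) = 9.2086.

V = 9.2086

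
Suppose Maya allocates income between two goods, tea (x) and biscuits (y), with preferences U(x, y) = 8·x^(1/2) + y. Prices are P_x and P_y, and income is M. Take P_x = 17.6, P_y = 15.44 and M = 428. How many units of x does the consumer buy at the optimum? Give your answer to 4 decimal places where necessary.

Utility is quasi-linear in y; the FOC for x is 4/√x = P_x/P_y.
Solve: √x = 4·P_y/P_x, so x*(P_x,P_y) = (4·P_y/P_x)², and y* = (M − P_x·x*)/P_y.
Plugging in: x* = (4·15.44/17.6)² = 12.3137.

x* = 12.3137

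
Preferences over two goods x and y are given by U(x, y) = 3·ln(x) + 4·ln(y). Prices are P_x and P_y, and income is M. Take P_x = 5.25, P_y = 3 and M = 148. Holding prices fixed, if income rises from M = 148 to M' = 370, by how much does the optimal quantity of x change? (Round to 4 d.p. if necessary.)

Δx* = 18.1224

Tangency: MRS = (3/4)·y/x = P_x/P_y.
Rearranging, P_y·y = (4/3)·P_x·x. Substituting into the budget gives P_x·x·(1 + (4/3)) = M.
Demand: x*(P_x,P_y,M) = 3/7·M/P_x and y* = 4/7·M/P_y.
At P_x=5.25, P_y=3, M=148: x* = 3/7·148/5.25 = 12.0816.
At M' = 370: x* = 30.2041. Change: 30.2041 − 12.0816 = 18.1224.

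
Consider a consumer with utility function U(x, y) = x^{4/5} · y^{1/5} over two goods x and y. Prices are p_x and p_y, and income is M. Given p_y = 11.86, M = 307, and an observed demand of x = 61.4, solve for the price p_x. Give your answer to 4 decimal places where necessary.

p_x = 4

The MRS is 4·y/x. Set MRS = p_x/p_y.
So 0.8·p_y·y = 0.2·p_x·x; combined with the budget, a share 0.8 of income goes to x.
Demand: x*(p_x,p_y,M) = 0.8·M/p_x and y* = 0.2·M/p_y.
Set x* = 61.4 in the demand function and solve for p_x: p_x = 4.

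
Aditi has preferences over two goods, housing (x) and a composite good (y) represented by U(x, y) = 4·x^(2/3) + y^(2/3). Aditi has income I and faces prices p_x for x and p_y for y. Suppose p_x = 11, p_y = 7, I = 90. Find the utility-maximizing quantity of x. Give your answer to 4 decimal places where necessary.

x* = 7.8779

MU_x ∝ 4·x^(-1/3), MU_y ∝ y^(-1/3), so MRS = 4·(y/x)^(1/3) = p_x/p_y.
Solve for the ratio: y/x = [(1/4)·p_x/p_y]^(3).
With the ratio pinned down, the budget gives x* = I/(p_x + p_y·(y/x)) and y* = (y/x)·x*.
Numerically y/x = 0.060632, so x* = 90/(11 + 7·0.060632) = 7.8779.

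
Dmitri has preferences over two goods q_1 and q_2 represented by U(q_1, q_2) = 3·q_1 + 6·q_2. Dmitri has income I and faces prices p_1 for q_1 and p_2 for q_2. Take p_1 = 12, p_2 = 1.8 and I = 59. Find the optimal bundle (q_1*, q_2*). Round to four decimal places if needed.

Linear utility — the consumer picks whichever good has higher MU/price: 3/12 = 0.25 vs 6/1.8 = 3.3333.
q_2 gives more utility per dollar, so spend all income on q_2: q_2* = I/p_2, q_1* = 0.
Numerically: q_1* = 0, q_2* = 32.7778.

q_1* = 0, q_2* = 32.7778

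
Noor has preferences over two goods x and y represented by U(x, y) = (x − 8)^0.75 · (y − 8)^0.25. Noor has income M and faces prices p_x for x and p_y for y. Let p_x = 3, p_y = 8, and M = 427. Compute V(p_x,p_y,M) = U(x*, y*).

Let x' = x−8, y' = y−8. MRS = 3·y'/x' = p_x/p_y.
After buying the subsistence bundle (8, 8), a share 0.75 of the remaining income goes to x: x* = 8 + 0.75·(M − 8p_x − 8p_y)/p_x.
Discretionary income = 427 − 8·3 − 8·8 = 339; x* = 8 + 0.75·339/3 = 92.75; y* = 8 + 0.25·339/8 = 18.5938.
Utility at the optimum: U(92.75, 18.5938) = 50.3927.

V = 50.3927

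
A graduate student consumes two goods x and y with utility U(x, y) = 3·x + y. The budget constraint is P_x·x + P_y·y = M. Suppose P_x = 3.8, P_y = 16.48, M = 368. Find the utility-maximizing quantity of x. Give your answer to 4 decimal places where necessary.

Numerically: x* = 96.8421, y* = 0.

x* = 96.8421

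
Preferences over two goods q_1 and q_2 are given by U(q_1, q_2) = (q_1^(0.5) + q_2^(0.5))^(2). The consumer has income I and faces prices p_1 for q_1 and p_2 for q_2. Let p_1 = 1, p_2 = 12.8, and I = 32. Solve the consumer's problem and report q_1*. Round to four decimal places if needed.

From the CES first-order condition, (q_2/q_1)^(0.5) = p_1/p_2.
Solve for the ratio: q_2/q_1 = [p_1/p_2]^(2).
With the ratio pinned down, the budget gives q_1* = I/(p_1 + p_2·(q_2/q_1)) and q_2* = (q_2/q_1)·q_1*.
Numerically q_2/q_1 = 0.006104, so q_1* = 32/(1 + 12.8·0.006104) = 29.6812.

q_1* = 29.6812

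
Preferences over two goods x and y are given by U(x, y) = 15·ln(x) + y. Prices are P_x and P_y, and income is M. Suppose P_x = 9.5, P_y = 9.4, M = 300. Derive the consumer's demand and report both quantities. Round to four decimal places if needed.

At the given prices: x* = 15·9.4/9.5 = 14.8421, and y* = 16.9149.

x* = 14.8421, y* = 16.9149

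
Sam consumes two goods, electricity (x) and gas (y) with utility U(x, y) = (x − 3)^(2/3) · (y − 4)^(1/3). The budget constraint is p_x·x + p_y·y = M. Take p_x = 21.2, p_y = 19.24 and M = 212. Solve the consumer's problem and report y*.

After buying the subsistence bundle (3, 4), a share 2/3 of the remaining income goes to x: x* = 3 + 2/3·(M − 3p_x − 4p_y)/p_x.
Discretionary income = 212 − 3·21.2 − 4·19.24 = 71.44; y* = 4 + 1/3·71.44/19.24 = 5.2377.

y* = 5.2377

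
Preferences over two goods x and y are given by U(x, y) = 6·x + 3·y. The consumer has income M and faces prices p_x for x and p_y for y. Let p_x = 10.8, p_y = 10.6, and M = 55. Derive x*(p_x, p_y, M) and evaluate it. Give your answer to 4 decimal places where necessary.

x* = 5.0926

Linear utility — the consumer picks whichever good has higher MU/price: 6/10.8 = 0.5556 vs 3/10.6 = 0.283.
x gives more utility per dollar, so spend all income on x: x* = M/p_x, y* = 0.
Numerically: x* = 5.0926, y* = 0.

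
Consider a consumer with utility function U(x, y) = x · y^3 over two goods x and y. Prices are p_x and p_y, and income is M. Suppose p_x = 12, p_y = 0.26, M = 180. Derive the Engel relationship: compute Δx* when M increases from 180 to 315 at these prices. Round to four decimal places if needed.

MU_x/MU_y = (y)/(3·x); tangency sets this equal to p_x/p_y.
Rearranging, p_y·y = 3·p_x·x. Substituting into the budget gives p_x·x·(1 + 3) = M.
Demand: x*(p_x,p_y,M) = 0.25·M/p_x and y* = 0.75·M/p_y.
At p_x=12, p_y=0.26, M=180: x* = 0.25·180/12 = 3.75.
At M' = 315: x* = 6.5625. Change: 6.5625 − 3.75 = 2.8125.

Δx* = 2.8125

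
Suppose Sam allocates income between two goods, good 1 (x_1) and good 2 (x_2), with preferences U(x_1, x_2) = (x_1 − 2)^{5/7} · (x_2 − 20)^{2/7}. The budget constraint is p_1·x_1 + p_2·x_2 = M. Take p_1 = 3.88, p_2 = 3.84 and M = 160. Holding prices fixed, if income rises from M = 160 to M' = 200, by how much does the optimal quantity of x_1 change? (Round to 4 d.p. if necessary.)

MRS = (5/2)·(x_2−20)/(x_1−2). Tangency with p_1/p_2 gives x_2−20 = (2/5)·(p_1/p_2)·(x_1−2).
Substituting into the budget: x_1* = 2 + 5/7·(M − 2·p_1 − 20·p_2)/p_1, and x_2* = 20 + 2/7·(…)/p_2.
Discretionary income = 160 − 2·3.88 − 20·3.84 = 75.44; x_1* = 2 + 5/7·75.44/3.88 = 15.8881.
At M' = 200: x_1* = 23.2518. Change: 23.2518 − 15.8881 = 7.3638.

Δx_1* = 7.3638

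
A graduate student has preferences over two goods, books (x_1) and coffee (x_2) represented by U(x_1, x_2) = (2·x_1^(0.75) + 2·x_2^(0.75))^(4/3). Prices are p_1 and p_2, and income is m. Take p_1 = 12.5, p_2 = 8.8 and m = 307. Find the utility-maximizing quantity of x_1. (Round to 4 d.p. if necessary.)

x_1* = 6.3528

From the CES first-order condition, (x_2/x_1)^(0.25) = p_1/p_2.
Hence x_2/x_1 = (p_1/p_2)^(1/(0.25)), i.e. raised to the 4 power.
With the ratio pinned down, the budget gives x_1* = m/(p_1 + p_2·(x_2/x_1)) and x_2* = (x_2/x_1)·x_1*.
Numerically x_2/x_1 = 4.071077, so x_1* = 307/(12.5 + 8.8·4.071077) = 6.3528.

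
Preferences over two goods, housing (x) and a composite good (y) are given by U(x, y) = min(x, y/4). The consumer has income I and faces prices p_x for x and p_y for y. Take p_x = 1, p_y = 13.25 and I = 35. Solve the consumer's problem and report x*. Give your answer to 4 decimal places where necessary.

With perfect complements, no substitution: consume in ratio x:y = 1:4.
Budget: p_x·x + p_y·4·x = I, so (p_x + 4·p_y)·x = I.
Demand: x*(p_x,p_y,I) = I/(p_x + 4·p_y), y* = 4·I/(p_x + 4·p_y).
Here 1 + 4·13.25 = 54, giving x* = 0.6481.

x* = 0.6481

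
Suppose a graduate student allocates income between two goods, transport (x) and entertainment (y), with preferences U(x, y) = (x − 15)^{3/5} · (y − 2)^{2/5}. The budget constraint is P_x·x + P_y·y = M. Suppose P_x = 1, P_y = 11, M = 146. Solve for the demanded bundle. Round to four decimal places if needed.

Discretionary income = 146 − 15·1 − 2·11 = 109; x* = 15 + 0.6·109/1 = 80.4; y* = 2 + 0.4·109/11 = 5.9636.

x* = 80.4, y* = 5.9636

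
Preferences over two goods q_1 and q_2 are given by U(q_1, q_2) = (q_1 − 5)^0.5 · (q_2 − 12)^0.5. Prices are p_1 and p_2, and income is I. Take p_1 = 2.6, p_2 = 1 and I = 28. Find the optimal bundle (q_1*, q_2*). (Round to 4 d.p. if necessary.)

q_1* = 5.5769, q_2* = 13.5

Discretionary income = 28 − 5·2.6 − 12·1 = 3; q_1* = 5 + 0.5·3/2.6 = 5.5769; q_2* = 12 + 0.5·3/1 = 13.5.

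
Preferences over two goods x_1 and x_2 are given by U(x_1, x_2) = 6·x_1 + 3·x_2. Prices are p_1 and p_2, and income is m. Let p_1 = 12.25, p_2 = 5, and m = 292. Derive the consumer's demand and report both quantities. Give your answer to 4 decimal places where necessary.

Linear utility — the consumer picks whichever good has higher MU/price: 6/12.25 = 0.4898 vs 3/5 = 0.6.
x_2 gives more utility per dollar, so spend all income on x_2: x_2* = m/p_2, x_1* = 0.
Numerically: x_1* = 0, x_2* = 58.4.

x_1* = 0, x_2* = 58.4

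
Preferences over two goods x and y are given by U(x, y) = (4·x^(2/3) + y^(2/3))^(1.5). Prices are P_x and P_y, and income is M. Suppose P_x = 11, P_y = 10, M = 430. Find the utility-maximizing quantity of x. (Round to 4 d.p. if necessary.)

From the CES first-order condition, 4·(y/x)^(1/3) = P_x/P_y.
Solve for the ratio: y/x = [(1/4)·P_x/P_y]^(3).
With the ratio pinned down, the budget gives x* = M/(P_x + P_y·(y/x)) and y* = (y/x)·x*.
Numerically y/x = 0.020797, so x* = 430/(11 + 10·0.020797) = 38.3656.

x* = 38.3656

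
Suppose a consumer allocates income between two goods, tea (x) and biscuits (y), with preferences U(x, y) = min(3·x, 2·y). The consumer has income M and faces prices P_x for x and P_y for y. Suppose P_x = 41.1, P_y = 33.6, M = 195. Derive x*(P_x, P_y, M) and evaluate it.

Demand: x*(P_x,P_y,M) = 2·M/(2·P_x + 3·P_y), y* = 3·M/(2·P_x + 3·P_y).
Here 2·41.1 + 3·33.6 = 183, giving x* = 2.1311.

x* = 2.1311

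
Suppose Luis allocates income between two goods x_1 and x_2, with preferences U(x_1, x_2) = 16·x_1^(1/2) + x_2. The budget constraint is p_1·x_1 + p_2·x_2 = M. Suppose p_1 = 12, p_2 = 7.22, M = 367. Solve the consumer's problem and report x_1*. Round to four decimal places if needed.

Utility is quasi-linear in x_2; the FOC for x_1 is 8/√x_1 = p_1/p_2.
Thus x_1* = (8·p_2/p_1)² — independent of M — with the rest of income spent on x_2.
Plugging in: x_1* = (8·7.22/12)² = 23.1682.

x_1* = 23.1682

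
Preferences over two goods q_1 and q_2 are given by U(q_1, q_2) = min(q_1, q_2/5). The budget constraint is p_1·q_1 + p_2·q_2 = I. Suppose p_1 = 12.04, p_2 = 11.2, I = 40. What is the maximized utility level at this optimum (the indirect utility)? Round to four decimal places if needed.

With perfect complements, no substitution: consume in ratio q_1:q_2 = 1:5.
Budget: p_1·q_1 + p_2·5·q_1 = I, so (p_1 + 5·p_2)·q_1 = I.
Demand: q_1*(p_1,p_2,I) = I/(p_1 + 5·p_2), q_2* = 5·I/(p_1 + 5·p_2).
Here 12.04 + 5·11.2 = 68.04, giving q_1* = 0.5879 and q_2* = 2.9394.
Utility at the optimum: U(0.5879, 2.9394) = 0.5879.

V = 0.5879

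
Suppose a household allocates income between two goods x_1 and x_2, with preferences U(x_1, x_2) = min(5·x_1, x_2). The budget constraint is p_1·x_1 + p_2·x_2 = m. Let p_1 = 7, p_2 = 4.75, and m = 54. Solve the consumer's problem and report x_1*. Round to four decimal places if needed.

Leontief preferences: the optimum is at the kink where x_1/1 = x_2/5, i.e. x_2 = 5·x_1.
Budget: p_1·x_1 + p_2·5·x_1 = m, so (p_1 + 5·p_2)·x_1 = m.
Demand: x_1*(p_1,p_2,m) = m/(p_1 + 5·p_2), x_2* = 5·m/(p_1 + 5·p_2).
Here 7 + 5·4.75 = 30.75, giving x_1* = 1.7561.

x_1* = 1.7561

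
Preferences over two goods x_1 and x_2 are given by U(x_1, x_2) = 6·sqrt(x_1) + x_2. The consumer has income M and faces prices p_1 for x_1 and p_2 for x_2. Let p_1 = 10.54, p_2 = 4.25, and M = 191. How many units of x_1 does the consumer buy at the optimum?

x_1* = 1.4633

Utility is quasi-linear in x_2; the FOC for x_1 is 3/√x_1 = p_1/p_2.
Thus x_1* = (3·p_2/p_1)² — independent of M — with the rest of income spent on x_2.
Plugging in: x_1* = (3·4.25/10.54)² = 1.4633.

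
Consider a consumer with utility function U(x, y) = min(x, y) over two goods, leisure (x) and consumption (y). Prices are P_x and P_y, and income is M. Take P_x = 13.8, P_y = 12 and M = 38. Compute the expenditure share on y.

With perfect complements, no substitution: consume in ratio x:y = 1:1.
Budget: P_x·x + P_y·x = M, so (P_x + P_y)·x = M.
Demand: x*(P_x,P_y,M) = M/(P_x + P_y), y* = M/(P_x + P_y).
Here 13.8 + 12 = 25.8, giving x* = 1.4729 and y* = 1.4729.
Expenditure on y: 12·1.4729 = 17.6744; share = 0.4651.

share on y = 0.4651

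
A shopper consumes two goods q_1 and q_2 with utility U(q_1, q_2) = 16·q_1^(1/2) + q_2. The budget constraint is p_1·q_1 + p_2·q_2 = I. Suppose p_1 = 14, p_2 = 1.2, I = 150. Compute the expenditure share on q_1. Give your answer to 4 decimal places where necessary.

share on q_1 = 0.0439

Solve: √q_1 = 8·p_2/p_1, so q_1*(p_1,p_2) = (8·p_2/p_1)², and q_2* = (I − p_1·q_1*)/p_2.
Plugging in: q_1* = (8·1.2/14)² = 0.4702, q_2* = 119.5143.
Expenditure on q_1: 14·0.4702 = 6.5829; share = 0.0439.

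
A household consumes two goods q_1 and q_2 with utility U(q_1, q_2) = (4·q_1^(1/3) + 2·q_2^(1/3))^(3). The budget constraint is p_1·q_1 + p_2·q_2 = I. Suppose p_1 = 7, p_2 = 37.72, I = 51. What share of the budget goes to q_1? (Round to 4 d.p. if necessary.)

share on q_1 = 0.8678

MRS = MU_q_1/MU_q_2 = 2·(q_2/q_1)^(2/3). Set equal to p_1/p_2.
Solve for the ratio: q_2/q_1 = [(1/2)·p_1/p_2]^(1.5).
Substitute q_2 = (q_2/q_1)·q_1 into the budget: q_1* = I/(p_1 + p_2·(q_2/q_1)).
Numerically q_2/q_1 = 0.028265, so q_1* = 51/(7 + 37.72·0.028265) = 6.3227 and q_2* = 0.028265·6.3227 = 0.1787.
Expenditure on q_1: 7·6.3227 = 44.2591; share = 0.8678.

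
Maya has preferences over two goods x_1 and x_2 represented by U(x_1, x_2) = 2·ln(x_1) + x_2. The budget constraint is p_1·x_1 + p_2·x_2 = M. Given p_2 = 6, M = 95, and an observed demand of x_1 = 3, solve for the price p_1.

MU_x_1 = 2/x_1, MU_x_2 = 1. Tangency: 2/x_1 = p_1/p_2.
So x_1*(p_1,p_2) = 2·p_2/p_1, independent of income; and x_2* = (M − 2·p_2)/p_2.
Set x_1* = 3 in the demand function and solve for p_1: p_1 = 4.

p_1 = 4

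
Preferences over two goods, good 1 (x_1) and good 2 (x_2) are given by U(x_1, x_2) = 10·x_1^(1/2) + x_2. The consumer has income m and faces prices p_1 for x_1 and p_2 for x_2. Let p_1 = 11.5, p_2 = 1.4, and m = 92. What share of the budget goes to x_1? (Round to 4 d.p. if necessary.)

share on x_1 = 0.0463

Plugging in: x_1* = (5·1.4/11.5)² = 0.3705, x_2* = 62.6708.
Expenditure on x_1: 11.5·0.3705 = 4.2609; share = 0.0463.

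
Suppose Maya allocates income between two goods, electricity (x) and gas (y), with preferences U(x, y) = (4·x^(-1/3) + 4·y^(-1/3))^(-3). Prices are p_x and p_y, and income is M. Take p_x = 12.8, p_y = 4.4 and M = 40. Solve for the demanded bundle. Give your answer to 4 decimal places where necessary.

x* = 1.7698, y* = 3.9423

From the CES first-order condition, (y/x)^(4/3) = p_x/p_y.
Hence y/x = (p_x/p_y)^(1/(4/3)), i.e. raised to the 0.75 power.
Substitute y = (y/x)·x into the budget: x* = M/(p_x + p_y·(y/x)).
Numerically y/x = 2.227501, so x* = 40/(12.8 + 4.4·2.227501) = 1.7698 and y* = 2.227501·1.7698 = 3.9423.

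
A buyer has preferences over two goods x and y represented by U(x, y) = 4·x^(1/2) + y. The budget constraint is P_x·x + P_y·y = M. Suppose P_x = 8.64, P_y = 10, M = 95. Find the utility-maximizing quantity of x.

Utility is quasi-linear in y; the FOC for x is 2/√x = P_x/P_y.
Solve: √x = 2·P_y/P_x, so x*(P_x,P_y) = (2·P_y/P_x)², and y* = (M − P_x·x*)/P_y.
Plugging in: x* = (2·10/8.64)² = 5.3584.

x* = 5.3584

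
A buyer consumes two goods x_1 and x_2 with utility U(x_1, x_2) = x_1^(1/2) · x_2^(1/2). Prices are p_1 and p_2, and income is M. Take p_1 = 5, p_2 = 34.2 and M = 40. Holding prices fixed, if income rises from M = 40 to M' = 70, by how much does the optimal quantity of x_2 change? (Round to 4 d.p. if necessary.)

Δx_2* = 0.4386

The MRS is x_2/x_1. Set MRS = p_1/p_2.
Rearranging, p_2·x_2 = p_1·x_1. Substituting into the budget gives p_1·x_1·(1 + 1) = M.
Demand: x_1*(p_1,p_2,M) = 0.5·M/p_1 and x_2* = 0.5·M/p_2.
At p_1=5, p_2=34.2, M=40: x_2* = 0.5·40/34.2 = 0.5848.
At M' = 70: x_2* = 1.0234. Change: 1.0234 − 0.5848 = 0.4386.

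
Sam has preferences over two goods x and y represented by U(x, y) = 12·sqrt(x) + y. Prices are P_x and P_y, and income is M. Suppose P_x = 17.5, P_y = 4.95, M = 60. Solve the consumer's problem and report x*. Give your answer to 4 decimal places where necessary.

x* = 2.8803

Thus x* = (6·P_y/P_x)² — independent of M — with the rest of income spent on y.
Plugging in: x* = (6·4.95/17.5)² = 2.8803.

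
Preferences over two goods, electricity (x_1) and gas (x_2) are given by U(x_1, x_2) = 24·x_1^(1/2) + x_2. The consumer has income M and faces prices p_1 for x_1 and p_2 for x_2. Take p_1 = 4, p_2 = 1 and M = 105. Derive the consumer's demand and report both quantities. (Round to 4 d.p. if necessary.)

x_1* = 9, x_2* = 69

Utility is quasi-linear in x_2; the FOC for x_1 is 12/√x_1 = p_1/p_2.
Solve: √x_1 = 12·p_2/p_1, so x_1*(p_1,p_2) = (12·p_2/p_1)², and x_2* = (M − p_1·x_1*)/p_2.
Plugging in: x_1* = (12·1/4)² = 9, x_2* = 69.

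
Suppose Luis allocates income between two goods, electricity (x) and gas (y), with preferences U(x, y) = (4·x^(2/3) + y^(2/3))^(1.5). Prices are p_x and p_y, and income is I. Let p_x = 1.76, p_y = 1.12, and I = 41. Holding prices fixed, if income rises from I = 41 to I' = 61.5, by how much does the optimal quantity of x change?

Δx* = 11.215

MRS = MU_x/MU_y = 4·(y/x)^(1/3). Set equal to p_x/p_y.
Hence y/x = ((1/4)·p_x/p_y)^(1/(1/3)), i.e. raised to the 3 power.
With the ratio pinned down, the budget gives x* = I/(p_x + p_y·(y/x)) and y* = (y/x)·x*.
Numerically y/x = 0.060632, so x* = 41/(1.76 + 1.12·0.060632) = 22.43.
At I' = 61.5: x* = 33.645. Change: 33.645 − 22.43 = 11.215.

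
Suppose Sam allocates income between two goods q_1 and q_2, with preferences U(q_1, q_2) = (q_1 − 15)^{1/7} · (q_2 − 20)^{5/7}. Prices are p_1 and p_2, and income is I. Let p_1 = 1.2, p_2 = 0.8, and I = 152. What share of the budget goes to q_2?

share on q_2 = 0.7522

This is Cobb-Douglas in (q_1−15, q_2−20): tangency gives 1/7·p_2·(q_2−20) = 5/7·p_1·(q_1−15).
After buying the subsistence bundle (15, 20), a share 1/6 of the remaining income goes to q_1: q_1* = 15 + 1/6·(I − 15p_1 − 20p_2)/p_1.
Discretionary income = 152 − 15·1.2 − 20·0.8 = 118; q_1* = 15 + 1/6·118/1.2 = 31.3889; q_2* = 20 + 5/6·118/0.8 = 142.9167.
Expenditure on q_2: 0.8·142.9167 = 114.3333; share = 0.7522.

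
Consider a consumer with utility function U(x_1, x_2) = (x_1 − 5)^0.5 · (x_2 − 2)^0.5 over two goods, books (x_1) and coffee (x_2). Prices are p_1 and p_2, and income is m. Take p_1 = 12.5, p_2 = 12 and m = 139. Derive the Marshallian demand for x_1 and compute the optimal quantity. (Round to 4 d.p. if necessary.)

x_1* = 7.1

This is Cobb-Douglas in (x_1−5, x_2−2): tangency gives 0.5·p_2·(x_2−2) = 0.5·p_1·(x_1−5).
After buying the subsistence bundle (5, 2), a share 0.5 of the remaining income goes to x_1: x_1* = 5 + 0.5·(m − 5p_1 − 2p_2)/p_1.
Discretionary income = 139 − 5·12.5 − 2·12 = 52.5; x_1* = 5 + 0.5·52.5/12.5 = 7.1.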